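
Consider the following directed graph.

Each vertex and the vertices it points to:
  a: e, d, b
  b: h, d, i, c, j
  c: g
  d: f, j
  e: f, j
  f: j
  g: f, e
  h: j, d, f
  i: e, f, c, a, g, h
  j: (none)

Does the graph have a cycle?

DFS with white/gray/black marking, starting from i:
i gray
  e gray
    f gray
      j gray
      j black
    f black
    e→j: j black — skip
  e black
  i→f: f black — skip
  c gray
    g gray
      g→f: f black — skip
      g→e: e black — skip
    g black
  c black
  a gray
    a→e: e black — skip
    d gray
      d→f: f black — skip
      d→j: j black — skip
    d black
    b gray
      h gray
        h→j: j black — skip
        h→d: d black — skip
        h→f: f black — skip
      h black
      b→d: d black — skip
      b→i: i is gray → back edge
Back edge found, so a cycle exists: i → a → b → i.

Yes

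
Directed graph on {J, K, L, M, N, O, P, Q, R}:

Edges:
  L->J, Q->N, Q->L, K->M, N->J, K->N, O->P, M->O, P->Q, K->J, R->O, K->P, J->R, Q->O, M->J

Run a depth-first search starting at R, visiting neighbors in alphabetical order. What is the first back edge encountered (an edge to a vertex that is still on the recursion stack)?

DFS from R (visiting neighbors in alphabetical order); mark gray on enter, black on exit:
R gray
  O gray
    P gray
      Q gray
        L gray
          J gray
            J→R: R is gray → back edge
First back edge: J → R.

J->R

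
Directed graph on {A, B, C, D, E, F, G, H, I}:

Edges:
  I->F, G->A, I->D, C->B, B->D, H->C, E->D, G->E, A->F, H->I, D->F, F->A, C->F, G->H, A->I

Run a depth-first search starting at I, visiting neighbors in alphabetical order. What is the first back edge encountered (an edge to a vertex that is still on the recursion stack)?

A→F

DFS from I (visiting neighbors in alphabetical order); mark gray on enter, black on exit:
I gray
  D gray
    F gray
      A gray
        A→F: F is gray → back edge
First back edge: A → F.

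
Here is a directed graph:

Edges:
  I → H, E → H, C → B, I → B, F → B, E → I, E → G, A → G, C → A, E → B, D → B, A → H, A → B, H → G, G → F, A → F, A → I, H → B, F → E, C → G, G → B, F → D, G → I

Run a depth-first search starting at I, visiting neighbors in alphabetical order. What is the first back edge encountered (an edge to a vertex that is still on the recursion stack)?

DFS from I (visiting neighbors in alphabetical order); mark gray on enter, black on exit:
I gray
  B gray
  B black
  H gray
    H→B: B black — skip
    G gray
      G→B: B black — skip
      F gray
        F→B: B black — skip
        D gray
          D→B: B black — skip
        D black
        E gray
          E→B: B black — skip
          E→G: G is gray → back edge
First back edge: E → G.

E->G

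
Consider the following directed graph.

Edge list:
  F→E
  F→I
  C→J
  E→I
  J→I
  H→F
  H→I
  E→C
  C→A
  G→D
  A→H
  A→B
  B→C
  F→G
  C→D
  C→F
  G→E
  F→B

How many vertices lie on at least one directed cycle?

7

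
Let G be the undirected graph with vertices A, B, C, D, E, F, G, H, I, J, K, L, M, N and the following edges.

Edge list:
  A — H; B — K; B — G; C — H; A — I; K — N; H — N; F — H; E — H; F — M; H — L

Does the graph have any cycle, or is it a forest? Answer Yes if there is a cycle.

No

DFS, tracking each vertex's parent; an edge to a visited non-parent vertex closes a cycle.
Start from G:
visit G (parent –)
  visit B (parent G)
    visit K (parent B)
      K–B: parent, skip
      visit N (parent K)
        N–K: parent, skip
        visit H (parent N)
          visit E (parent H)
            E–H: parent, skip
          visit C (parent H)
            C–H: parent, skip
          H–N: parent, skip
          visit A (parent H)
            A–H: parent, skip
            visit I (parent A)
              I–A: parent, skip
          visit L (parent H)
            L–H: parent, skip
          visit F (parent H)
            F–H: parent, skip
            visit M (parent F)
              M–F: parent, skip
    B–G: parent, skip
visit D (parent –)
visit J (parent –)
No non-parent visited neighbor found — the graph is a forest.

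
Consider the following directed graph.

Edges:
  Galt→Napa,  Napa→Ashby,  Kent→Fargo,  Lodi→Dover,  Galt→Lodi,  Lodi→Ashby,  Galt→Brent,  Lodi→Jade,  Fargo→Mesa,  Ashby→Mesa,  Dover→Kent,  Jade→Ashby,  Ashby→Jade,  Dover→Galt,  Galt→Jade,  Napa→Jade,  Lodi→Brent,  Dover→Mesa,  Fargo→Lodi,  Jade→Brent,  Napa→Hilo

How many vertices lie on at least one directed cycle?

7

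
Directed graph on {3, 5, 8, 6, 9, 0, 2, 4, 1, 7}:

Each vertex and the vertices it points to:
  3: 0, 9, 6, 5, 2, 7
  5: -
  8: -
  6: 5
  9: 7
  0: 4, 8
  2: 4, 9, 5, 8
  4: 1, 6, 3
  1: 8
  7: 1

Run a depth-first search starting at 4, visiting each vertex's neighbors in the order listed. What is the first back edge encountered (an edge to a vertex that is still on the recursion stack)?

0->4

DFS from 4 (visiting each vertex's neighbors in the order listed); mark gray on enter, black on exit:
4 gray
  1 gray
    8 gray
    8 black
  1 black
  6 gray
    5 gray
    5 black
  6 black
  3 gray
    0 gray
      0→4: 4 is gray → back edge
First back edge: 0 → 4.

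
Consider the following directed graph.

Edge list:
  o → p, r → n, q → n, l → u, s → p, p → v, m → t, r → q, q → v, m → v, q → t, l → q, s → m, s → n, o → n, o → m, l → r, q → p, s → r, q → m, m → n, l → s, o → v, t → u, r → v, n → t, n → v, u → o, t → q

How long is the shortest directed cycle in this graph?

For each vertex v, BFS finds the shortest path from v back to v.
The shortest such closed walk is q → t → q, length 2.

2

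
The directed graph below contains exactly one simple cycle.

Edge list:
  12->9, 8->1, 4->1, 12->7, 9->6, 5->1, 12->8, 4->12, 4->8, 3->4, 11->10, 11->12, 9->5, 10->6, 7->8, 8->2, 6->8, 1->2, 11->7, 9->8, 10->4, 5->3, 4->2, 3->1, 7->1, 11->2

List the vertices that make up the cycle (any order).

3, 4, 5, 9, 12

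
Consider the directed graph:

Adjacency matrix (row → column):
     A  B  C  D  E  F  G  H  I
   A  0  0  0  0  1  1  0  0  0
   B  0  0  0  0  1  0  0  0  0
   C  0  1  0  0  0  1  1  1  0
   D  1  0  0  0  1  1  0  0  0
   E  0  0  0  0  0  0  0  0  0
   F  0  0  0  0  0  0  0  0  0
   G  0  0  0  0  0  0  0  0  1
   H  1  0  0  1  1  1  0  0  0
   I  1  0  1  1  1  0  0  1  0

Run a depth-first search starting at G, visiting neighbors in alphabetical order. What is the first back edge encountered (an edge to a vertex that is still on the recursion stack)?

C->G

DFS from G (visiting neighbors in alphabetical order); mark gray on enter, black on exit:
G gray
  I gray
    A gray
      E gray
      E black
      F gray
      F black
    A black
    C gray
      B gray
        B→E: E black — skip
      B black
      C→F: F black — skip
      C→G: G is gray → back edge
First back edge: C → G.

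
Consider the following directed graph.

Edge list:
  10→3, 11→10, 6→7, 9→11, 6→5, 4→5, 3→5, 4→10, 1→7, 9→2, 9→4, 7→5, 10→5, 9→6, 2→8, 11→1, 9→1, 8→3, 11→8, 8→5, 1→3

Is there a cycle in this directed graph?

No

DFS with white/gray/black marking, starting from 8:
8 gray
  5 gray
  5 black
  3 gray
    3→5: 5 black — skip
  3 black
8 black
11 gray
  11→8: 8 black — skip
  1 gray
    7 gray
      7→5: 5 black — skip
    7 black
    1→3: 3 black — skip
  1 black
  10 gray
    10→5: 5 black — skip
    10→3: 3 black — skip
  10 black
11 black
6 gray
  6→7: 7 black — skip
  6→5: 5 black — skip
6 black
2 gray
  2→8: 8 black — skip
2 black
9 gray
  9→11: 11 black — skip
  9→6: 6 black — skip
  4 gray
    4→5: 5 black — skip
    4→10: 10 black — skip
  4 black
  9→2: 2 black — skip
  9→1: 1 black — skip
9 black
Every edge goes to a white or black vertex — no back edge, so the graph is acyclic.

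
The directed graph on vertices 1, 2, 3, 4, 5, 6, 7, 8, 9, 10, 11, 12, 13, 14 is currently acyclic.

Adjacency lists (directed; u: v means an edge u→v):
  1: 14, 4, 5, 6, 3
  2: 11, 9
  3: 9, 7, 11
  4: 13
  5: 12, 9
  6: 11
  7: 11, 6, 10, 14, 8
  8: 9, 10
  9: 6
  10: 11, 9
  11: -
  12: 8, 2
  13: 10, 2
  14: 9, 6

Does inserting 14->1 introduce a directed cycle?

Adding 14→1 creates a cycle iff 1 can already reach 14.
Path from 1: 1 → 14.
So 1 → … → 14 → 1 is a cycle.

Yes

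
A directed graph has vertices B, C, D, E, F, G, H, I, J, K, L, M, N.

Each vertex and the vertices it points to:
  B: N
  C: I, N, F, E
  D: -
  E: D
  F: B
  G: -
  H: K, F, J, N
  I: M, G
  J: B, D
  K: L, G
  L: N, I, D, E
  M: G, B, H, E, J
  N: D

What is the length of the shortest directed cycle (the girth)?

For each vertex v, BFS finds the shortest path from v back to v.
The shortest such closed walk is I → M → H → K → L → I, length 5.

5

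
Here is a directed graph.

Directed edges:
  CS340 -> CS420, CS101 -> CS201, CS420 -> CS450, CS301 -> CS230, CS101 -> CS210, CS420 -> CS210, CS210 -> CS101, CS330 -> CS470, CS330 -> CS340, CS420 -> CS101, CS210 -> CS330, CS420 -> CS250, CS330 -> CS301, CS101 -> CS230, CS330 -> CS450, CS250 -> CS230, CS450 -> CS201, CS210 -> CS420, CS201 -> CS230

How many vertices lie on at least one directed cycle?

5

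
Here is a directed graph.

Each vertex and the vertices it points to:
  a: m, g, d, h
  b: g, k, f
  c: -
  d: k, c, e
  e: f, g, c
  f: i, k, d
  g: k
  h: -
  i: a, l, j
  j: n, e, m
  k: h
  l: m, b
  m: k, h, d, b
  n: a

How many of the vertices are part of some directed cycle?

10

A vertex is on a directed cycle iff it belongs to a strongly connected component of size ≥ 2 (or has a self-loop).
The vertices on cycles are {a, b, d, e, f, i, j, l, m, n} — 10 in total.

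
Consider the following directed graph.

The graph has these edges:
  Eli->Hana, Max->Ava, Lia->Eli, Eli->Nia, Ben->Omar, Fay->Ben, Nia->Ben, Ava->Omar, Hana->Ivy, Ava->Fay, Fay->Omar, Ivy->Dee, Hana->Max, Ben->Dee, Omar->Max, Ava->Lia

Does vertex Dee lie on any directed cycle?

Dee lies on a cycle iff there is a path from Dee back to itself.
Exploring from Dee, it never reaches itself; equivalently, its strongly connected component is a singleton.

No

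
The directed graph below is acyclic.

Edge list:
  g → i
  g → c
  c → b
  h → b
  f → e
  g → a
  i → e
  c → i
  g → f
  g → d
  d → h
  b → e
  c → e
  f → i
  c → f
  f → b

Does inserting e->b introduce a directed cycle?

Yes

Adding e→b creates a cycle iff b can already reach e.
Path from b: b → e.
So b → … → e → b is a cycle.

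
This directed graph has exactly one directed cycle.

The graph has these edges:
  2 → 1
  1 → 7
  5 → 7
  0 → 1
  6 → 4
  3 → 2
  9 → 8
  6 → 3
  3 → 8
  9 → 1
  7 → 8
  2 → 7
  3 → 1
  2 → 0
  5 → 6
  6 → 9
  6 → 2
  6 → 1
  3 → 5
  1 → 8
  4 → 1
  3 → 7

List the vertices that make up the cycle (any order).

3, 5, 6

DFS with gray/black marking from 5:
5 gray
  7 gray
    8 gray
    8 black
  7 black
  6 gray
    2 gray
      0 gray
        1 gray
          1→8: 8 black — skip
          1→7: 7 black — skip
        1 black
      0 black
      2→1: 1 black — skip
      2→7: 7 black — skip
    2 black
    6→1: 1 black — skip
    9 gray
      9→8: 8 black — skip
      9→1: 1 black — skip
    9 black
    3 gray
      3→8: 8 black — skip
      3→7: 7 black — skip
      3→5: 5 is gray → back edge
Back edge closes the cycle 5 → 6 → 3 → 5; its vertices are {3, 5, 6}.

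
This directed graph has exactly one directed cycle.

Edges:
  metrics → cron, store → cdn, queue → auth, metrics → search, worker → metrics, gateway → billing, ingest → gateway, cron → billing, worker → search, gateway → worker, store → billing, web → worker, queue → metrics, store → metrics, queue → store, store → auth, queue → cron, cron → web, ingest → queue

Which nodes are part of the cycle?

DFS with gray/black marking from cron:
cron gray
  web gray
    worker gray
      search gray
      search black
      metrics gray
        metrics→cron: cron is gray → back edge
Back edge closes the cycle cron → web → worker → metrics → cron; its vertices are {web, cron, worker, metrics}.

web, cron, worker, metrics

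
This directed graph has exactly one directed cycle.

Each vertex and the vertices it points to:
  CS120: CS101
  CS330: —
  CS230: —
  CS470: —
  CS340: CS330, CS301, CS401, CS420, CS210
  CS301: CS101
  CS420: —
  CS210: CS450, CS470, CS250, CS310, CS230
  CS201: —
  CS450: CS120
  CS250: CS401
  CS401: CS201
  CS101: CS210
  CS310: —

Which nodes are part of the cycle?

CS101, CS120, CS210, CS450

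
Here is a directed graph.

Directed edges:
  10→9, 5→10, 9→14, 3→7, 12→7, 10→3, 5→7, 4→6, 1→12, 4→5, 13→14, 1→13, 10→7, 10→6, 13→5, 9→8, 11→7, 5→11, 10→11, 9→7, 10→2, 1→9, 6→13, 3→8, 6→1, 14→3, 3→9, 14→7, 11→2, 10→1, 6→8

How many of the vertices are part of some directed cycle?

A vertex is on a directed cycle iff it belongs to a strongly connected component of size ≥ 2 (or has a self-loop).
The vertices on cycles are {1, 3, 5, 6, 9, 10, 13, 14} — 8 in total.

8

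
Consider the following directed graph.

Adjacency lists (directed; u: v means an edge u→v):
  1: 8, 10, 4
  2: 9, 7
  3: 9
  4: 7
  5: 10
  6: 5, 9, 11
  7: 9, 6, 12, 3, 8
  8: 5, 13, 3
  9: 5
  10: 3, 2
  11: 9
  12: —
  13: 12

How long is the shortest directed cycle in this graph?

4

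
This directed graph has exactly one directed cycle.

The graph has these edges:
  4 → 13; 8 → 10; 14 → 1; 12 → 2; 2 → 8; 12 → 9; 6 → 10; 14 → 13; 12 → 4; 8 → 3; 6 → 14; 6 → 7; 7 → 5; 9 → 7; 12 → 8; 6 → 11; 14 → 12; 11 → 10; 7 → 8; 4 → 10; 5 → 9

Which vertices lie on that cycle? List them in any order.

DFS with gray/black marking from 7:
7 gray
  8 gray
    10 gray
    10 black
    3 gray
    3 black
  8 black
  5 gray
    9 gray
      9→7: 7 is gray → back edge
Back edge closes the cycle 7 → 5 → 9 → 7; its vertices are {5, 7, 9}.

5, 7, 9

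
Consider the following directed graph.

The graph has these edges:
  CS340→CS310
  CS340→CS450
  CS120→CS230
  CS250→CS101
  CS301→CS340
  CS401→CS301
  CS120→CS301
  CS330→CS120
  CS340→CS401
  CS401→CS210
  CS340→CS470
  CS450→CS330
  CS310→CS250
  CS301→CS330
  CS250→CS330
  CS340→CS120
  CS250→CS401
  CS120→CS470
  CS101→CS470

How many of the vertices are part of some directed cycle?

8

A vertex is on a directed cycle iff it belongs to a strongly connected component of size ≥ 2 (or has a self-loop).
The vertices on cycles are {CS120, CS250, CS301, CS310, CS330, CS340, CS401, CS450} — 8 in total.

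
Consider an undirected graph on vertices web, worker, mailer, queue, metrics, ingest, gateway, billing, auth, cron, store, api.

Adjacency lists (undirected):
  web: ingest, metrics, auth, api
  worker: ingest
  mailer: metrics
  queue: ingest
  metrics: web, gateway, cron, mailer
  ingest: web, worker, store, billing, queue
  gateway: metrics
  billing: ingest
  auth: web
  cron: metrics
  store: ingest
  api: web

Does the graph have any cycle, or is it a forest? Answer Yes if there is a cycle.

No

DFS, tracking each vertex's parent; an edge to a visited non-parent vertex closes a cycle.
Start from gateway:
visit gateway (parent –)
  visit metrics (parent gateway)
    visit web (parent metrics)
      visit ingest (parent web)
        ingest–web: parent, skip
        visit worker (parent ingest)
          worker–ingest: parent, skip
        visit store (parent ingest)
          store–ingest: parent, skip
        visit billing (parent ingest)
          billing–ingest: parent, skip
        visit queue (parent ingest)
          queue–ingest: parent, skip
      web–metrics: parent, skip
      visit auth (parent web)
        auth–web: parent, skip
      visit api (parent web)
        api–web: parent, skip
    metrics–gateway: parent, skip
    visit cron (parent metrics)
      cron–metrics: parent, skip
    visit mailer (parent metrics)
      mailer–metrics: parent, skip
No non-parent visited neighbor found — the graph is a forest.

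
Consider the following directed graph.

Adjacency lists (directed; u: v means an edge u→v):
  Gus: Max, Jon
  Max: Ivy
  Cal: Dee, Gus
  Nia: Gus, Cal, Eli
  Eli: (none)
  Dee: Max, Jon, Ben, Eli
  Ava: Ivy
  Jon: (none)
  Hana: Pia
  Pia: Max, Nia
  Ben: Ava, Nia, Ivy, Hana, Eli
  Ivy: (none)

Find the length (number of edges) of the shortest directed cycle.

For each vertex v, BFS finds the shortest path from v back to v.
The shortest such closed walk is Ben → Nia → Cal → Dee → Ben, length 4.

4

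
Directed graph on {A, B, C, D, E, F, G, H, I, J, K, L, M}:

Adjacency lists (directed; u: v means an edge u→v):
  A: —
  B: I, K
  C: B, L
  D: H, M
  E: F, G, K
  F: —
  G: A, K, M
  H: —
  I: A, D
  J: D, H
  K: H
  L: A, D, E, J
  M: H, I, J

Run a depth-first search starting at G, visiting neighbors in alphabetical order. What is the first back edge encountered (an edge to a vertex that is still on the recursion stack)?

D→M

DFS from G (visiting neighbors in alphabetical order); mark gray on enter, black on exit:
G gray
  A gray
  A black
  K gray
    H gray
    H black
  K black
  M gray
    M→H: H black — skip
    I gray
      I→A: A black — skip
      D gray
        D→H: H black — skip
        D→M: M is gray → back edge
First back edge: D → M.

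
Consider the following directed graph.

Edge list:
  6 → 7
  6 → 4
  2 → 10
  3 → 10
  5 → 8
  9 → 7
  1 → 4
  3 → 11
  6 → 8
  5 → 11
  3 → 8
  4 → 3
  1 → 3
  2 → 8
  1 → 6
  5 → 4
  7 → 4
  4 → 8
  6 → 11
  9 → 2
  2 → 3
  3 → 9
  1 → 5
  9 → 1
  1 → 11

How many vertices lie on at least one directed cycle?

8

A vertex is on a directed cycle iff it belongs to a strongly connected component of size ≥ 2 (or has a self-loop).
The vertices on cycles are {1, 2, 3, 4, 5, 6, 7, 9} — 8 in total.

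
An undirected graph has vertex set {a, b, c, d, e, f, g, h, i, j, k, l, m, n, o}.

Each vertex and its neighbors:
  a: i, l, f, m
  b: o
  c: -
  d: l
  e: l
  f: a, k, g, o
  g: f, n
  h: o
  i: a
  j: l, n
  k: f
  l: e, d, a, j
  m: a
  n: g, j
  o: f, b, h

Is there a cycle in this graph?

Yes

DFS, tracking each vertex's parent; an edge to a visited non-parent vertex closes a cycle.
Start from h:
visit h (parent –)
  visit o (parent h)
    visit f (parent o)
      visit a (parent f)
        visit i (parent a)
          i–a: parent, skip
        visit l (parent a)
          visit e (parent l)
            e–l: parent, skip
          visit d (parent l)
            d–l: parent, skip
          l–a: parent, skip
          visit j (parent l)
            j–l: parent, skip
            visit n (parent j)
              visit g (parent n)
                g–f: f visited and ≠ parent → cycle
Cycle: f – a – l – j – n – g – f.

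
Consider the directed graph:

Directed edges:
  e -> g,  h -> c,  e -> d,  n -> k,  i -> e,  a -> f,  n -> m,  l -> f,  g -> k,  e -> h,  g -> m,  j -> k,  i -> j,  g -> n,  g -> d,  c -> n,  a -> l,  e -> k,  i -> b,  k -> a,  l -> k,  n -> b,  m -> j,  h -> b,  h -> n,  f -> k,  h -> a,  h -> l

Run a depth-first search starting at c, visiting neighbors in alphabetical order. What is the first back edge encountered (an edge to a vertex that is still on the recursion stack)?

DFS from c (visiting neighbors in alphabetical order); mark gray on enter, black on exit:
c gray
  n gray
    b gray
    b black
    k gray
      a gray
        f gray
          f→k: k is gray → back edge
First back edge: f → k.

f→k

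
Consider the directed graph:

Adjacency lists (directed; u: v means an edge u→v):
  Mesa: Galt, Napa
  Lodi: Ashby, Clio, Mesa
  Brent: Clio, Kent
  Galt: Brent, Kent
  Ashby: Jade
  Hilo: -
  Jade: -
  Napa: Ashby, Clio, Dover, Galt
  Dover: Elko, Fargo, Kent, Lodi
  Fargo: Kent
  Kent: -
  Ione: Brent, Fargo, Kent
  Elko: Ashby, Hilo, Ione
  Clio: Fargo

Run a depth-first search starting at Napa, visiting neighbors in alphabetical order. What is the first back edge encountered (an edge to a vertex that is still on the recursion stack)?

Mesa→Napa

DFS from Napa (visiting neighbors in alphabetical order); mark gray on enter, black on exit:
Napa gray
  Ashby gray
    Jade gray
    Jade black
  Ashby black
  Clio gray
    Fargo gray
      Kent gray
      Kent black
    Fargo black
  Clio black
  Dover gray
    Elko gray
      Elko→Ashby: Ashby black — skip
      Hilo gray
      Hilo black
      Ione gray
        Brent gray
          Brent→Clio: Clio black — skip
          Brent→Kent: Kent black — skip
        Brent black
        Ione→Fargo: Fargo black — skip
        Ione→Kent: Kent black — skip
      Ione black
    Elko black
    Dover→Fargo: Fargo black — skip
    Dover→Kent: Kent black — skip
    Lodi gray
      Lodi→Ashby: Ashby black — skip
      Lodi→Clio: Clio black — skip
      Mesa gray
        Galt gray
          Galt→Brent: Brent black — skip
          Galt→Kent: Kent black — skip
        Galt black
        Mesa→Napa: Napa is gray → back edge
First back edge: Mesa → Napa.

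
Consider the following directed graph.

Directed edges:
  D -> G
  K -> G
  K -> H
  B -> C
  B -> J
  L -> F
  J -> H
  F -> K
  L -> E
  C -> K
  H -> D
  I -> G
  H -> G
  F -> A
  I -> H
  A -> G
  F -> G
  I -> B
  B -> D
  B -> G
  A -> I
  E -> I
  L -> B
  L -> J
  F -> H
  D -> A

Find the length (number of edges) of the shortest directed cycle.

4

For each vertex v, BFS finds the shortest path from v back to v.
The shortest such closed walk is B → D → A → I → B, length 4.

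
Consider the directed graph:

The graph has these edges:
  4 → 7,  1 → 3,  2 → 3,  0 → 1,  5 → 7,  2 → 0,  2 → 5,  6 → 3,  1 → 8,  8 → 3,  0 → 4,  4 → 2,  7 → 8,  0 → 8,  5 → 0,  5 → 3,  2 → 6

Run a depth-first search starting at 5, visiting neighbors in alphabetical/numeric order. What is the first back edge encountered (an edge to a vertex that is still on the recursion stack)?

2->0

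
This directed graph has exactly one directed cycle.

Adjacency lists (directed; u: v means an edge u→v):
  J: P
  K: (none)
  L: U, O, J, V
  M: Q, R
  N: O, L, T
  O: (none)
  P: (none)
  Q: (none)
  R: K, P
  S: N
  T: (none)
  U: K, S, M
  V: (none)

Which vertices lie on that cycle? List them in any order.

DFS with gray/black marking from N:
N gray
  O gray
  O black
  L gray
    U gray
      K gray
      K black
      S gray
        S→N: N is gray → back edge
Back edge closes the cycle N → L → U → S → N; its vertices are {L, N, S, U}.

L, N, S, U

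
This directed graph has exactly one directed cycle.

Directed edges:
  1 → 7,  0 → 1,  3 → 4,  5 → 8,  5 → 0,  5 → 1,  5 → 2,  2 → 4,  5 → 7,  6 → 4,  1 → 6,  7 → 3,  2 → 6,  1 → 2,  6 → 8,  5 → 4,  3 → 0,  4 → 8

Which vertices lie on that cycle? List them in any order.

0, 1, 3, 7

DFS with gray/black marking from 1:
1 gray
  7 gray
    3 gray
      0 gray
        0→1: 1 is gray → back edge
Back edge closes the cycle 1 → 7 → 3 → 0 → 1; its vertices are {0, 1, 3, 7}.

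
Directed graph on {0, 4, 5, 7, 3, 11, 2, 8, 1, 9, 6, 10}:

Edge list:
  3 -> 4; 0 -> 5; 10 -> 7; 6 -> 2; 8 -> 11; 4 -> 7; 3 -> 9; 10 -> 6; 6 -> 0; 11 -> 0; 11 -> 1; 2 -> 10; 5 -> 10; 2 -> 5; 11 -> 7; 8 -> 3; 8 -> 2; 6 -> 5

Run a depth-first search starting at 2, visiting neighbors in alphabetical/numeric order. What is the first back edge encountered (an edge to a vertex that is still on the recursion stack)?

DFS from 2 (visiting neighbors in alphabetical/numeric order); mark gray on enter, black on exit:
2 gray
  5 gray
    10 gray
      6 gray
        0 gray
          0→5: 5 is gray → back edge
First back edge: 0 → 5.

0->5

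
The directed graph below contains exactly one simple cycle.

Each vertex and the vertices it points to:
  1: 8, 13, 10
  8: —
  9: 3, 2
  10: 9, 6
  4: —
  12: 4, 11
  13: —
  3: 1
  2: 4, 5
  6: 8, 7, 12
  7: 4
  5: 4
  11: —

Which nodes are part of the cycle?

1, 3, 9, 10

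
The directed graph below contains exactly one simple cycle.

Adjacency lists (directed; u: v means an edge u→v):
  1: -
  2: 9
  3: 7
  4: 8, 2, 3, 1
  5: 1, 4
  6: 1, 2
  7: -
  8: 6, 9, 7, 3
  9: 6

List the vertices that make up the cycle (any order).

DFS with gray/black marking from 2:
2 gray
  9 gray
    6 gray
      1 gray
      1 black
      6→2: 2 is gray → back edge
Back edge closes the cycle 2 → 9 → 6 → 2; its vertices are {2, 6, 9}.

2, 6, 9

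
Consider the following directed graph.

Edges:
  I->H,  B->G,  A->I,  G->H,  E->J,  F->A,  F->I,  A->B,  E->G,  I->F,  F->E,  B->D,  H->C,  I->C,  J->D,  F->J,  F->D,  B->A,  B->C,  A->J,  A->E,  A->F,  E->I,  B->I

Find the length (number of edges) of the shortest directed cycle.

For each vertex v, BFS finds the shortest path from v back to v.
The shortest such closed walk is A → B → A, length 2.

2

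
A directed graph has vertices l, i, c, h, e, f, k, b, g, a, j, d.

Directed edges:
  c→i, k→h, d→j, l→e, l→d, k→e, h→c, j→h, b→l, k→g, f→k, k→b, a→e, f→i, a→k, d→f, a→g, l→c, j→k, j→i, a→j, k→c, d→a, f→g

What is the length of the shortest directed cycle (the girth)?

5

For each vertex v, BFS finds the shortest path from v back to v.
The shortest such closed walk is d → f → k → b → l → d, length 5.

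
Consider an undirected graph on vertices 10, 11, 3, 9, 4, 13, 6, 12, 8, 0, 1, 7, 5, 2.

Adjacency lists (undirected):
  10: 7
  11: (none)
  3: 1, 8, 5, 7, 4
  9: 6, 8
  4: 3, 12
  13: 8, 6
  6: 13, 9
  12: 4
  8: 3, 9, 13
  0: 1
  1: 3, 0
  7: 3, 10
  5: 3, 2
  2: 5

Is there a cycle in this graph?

Yes

DFS, tracking each vertex's parent; an edge to a visited non-parent vertex closes a cycle.
Start from 2:
visit 2 (parent –)
  visit 5 (parent 2)
    visit 3 (parent 5)
      visit 1 (parent 3)
        1–3: parent, skip
        visit 0 (parent 1)
          0–1: parent, skip
      visit 8 (parent 3)
        8–3: parent, skip
        visit 9 (parent 8)
          visit 6 (parent 9)
            visit 13 (parent 6)
              13–8: 8 visited and ≠ parent → cycle
Cycle: 8 – 9 – 6 – 13 – 8.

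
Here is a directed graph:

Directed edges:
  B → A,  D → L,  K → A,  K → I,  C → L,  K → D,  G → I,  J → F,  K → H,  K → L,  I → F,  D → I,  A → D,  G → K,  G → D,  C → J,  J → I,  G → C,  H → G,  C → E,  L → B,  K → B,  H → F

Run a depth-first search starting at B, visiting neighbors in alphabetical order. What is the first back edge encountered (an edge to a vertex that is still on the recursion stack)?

L->B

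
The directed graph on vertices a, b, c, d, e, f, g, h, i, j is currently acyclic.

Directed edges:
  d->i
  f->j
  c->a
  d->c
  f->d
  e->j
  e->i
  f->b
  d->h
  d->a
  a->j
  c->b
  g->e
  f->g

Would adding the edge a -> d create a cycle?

Yes

Adding a→d creates a cycle iff d can already reach a.
Path from d: d → a.
So d → … → a → d is a cycle.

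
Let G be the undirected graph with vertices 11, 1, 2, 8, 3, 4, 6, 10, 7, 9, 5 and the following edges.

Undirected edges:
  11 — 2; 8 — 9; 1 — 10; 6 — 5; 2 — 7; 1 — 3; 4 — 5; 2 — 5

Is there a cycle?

No

DFS, tracking each vertex's parent; an edge to a visited non-parent vertex closes a cycle.
Start from 2:
visit 2 (parent –)
  visit 5 (parent 2)
    5–2: parent, skip
    visit 4 (parent 5)
      4–5: parent, skip
    visit 6 (parent 5)
      6–5: parent, skip
  visit 7 (parent 2)
    7–2: parent, skip
  visit 11 (parent 2)
    11–2: parent, skip
visit 1 (parent –)
  visit 10 (parent 1)
    10–1: parent, skip
  visit 3 (parent 1)
    3–1: parent, skip
visit 8 (parent –)
  visit 9 (parent 8)
    9–8: parent, skip
No non-parent visited neighbor found — the graph is a forest.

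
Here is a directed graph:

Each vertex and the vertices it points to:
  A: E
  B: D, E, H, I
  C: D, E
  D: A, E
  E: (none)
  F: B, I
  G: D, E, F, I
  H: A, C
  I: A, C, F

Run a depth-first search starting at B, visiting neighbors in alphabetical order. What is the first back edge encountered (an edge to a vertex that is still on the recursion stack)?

F→B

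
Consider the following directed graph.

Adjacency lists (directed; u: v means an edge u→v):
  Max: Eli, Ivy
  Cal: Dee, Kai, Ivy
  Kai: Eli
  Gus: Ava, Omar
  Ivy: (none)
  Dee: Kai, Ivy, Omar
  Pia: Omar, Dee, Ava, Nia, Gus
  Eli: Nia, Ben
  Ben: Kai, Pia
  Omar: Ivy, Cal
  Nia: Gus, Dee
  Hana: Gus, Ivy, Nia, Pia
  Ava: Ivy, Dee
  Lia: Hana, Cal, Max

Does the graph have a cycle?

DFS with white/gray/black marking, starting from Gus:
Gus gray
  Ava gray
    Ivy gray
    Ivy black
    Dee gray
      Kai gray
        Eli gray
          Nia gray
            Nia→Gus: Gus is gray → back edge
Back edge found, so a cycle exists: Gus → Ava → Dee → Kai → Eli → Nia → Gus.

Yes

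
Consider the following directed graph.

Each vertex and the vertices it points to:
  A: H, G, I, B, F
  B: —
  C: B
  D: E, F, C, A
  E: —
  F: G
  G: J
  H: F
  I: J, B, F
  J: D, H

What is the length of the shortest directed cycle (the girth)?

4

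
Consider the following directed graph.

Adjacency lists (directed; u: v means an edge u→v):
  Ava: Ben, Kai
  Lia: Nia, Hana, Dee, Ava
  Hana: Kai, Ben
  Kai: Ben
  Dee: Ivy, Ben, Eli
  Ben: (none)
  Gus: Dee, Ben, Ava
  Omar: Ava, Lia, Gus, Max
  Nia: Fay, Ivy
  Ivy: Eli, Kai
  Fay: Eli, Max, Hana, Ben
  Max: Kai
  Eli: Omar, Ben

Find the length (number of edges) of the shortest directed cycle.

4

For each vertex v, BFS finds the shortest path from v back to v.
The shortest such closed walk is Omar → Lia → Dee → Eli → Omar, length 4.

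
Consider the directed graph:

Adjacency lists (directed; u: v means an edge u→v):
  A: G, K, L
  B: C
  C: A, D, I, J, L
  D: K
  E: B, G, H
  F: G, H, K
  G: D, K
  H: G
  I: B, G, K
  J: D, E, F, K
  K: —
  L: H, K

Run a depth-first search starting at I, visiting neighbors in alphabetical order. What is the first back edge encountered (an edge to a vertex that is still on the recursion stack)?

DFS from I (visiting neighbors in alphabetical order); mark gray on enter, black on exit:
I gray
  B gray
    C gray
      A gray
        G gray
          D gray
            K gray
            K black
          D black
          G→K: K black — skip
        G black
        A→K: K black — skip
        L gray
          H gray
            H→G: G black — skip
          H black
          L→K: K black — skip
        L black
      A black
      C→D: D black — skip
      C→I: I is gray → back edge
First back edge: C → I.

C->I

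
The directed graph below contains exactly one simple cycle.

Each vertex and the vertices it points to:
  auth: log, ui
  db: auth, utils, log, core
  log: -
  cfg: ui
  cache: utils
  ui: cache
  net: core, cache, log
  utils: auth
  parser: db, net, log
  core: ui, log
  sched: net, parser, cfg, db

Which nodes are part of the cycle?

DFS with gray/black marking from utils:
utils gray
  auth gray
    log gray
    log black
    ui gray
      cache gray
        cache→utils: utils is gray → back edge
Back edge closes the cycle utils → auth → ui → cache → utils; its vertices are {ui, auth, cache, utils}.

ui, auth, cache, utils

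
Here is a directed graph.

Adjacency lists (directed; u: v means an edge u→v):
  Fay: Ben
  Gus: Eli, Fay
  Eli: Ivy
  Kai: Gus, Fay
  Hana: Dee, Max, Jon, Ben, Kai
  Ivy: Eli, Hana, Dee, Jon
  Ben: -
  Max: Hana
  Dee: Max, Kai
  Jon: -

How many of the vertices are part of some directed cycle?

7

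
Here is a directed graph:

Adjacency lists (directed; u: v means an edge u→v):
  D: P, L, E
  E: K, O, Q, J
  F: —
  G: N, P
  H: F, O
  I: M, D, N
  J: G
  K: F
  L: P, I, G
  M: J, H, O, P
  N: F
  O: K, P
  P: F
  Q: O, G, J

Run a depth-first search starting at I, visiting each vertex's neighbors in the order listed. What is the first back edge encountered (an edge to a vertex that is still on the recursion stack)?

L→I

DFS from I (visiting each vertex's neighbors in the order listed); mark gray on enter, black on exit:
I gray
  M gray
    J gray
      G gray
        N gray
          F gray
          F black
        N black
        P gray
          P→F: F black — skip
        P black
      G black
    J black
    H gray
      H→F: F black — skip
      O gray
        K gray
          K→F: F black — skip
        K black
        O→P: P black — skip
      O black
    H black
    M→O: O black — skip
    M→P: P black — skip
  M black
  D gray
    D→P: P black — skip
    L gray
      L→P: P black — skip
      L→I: I is gray → back edge
First back edge: L → I.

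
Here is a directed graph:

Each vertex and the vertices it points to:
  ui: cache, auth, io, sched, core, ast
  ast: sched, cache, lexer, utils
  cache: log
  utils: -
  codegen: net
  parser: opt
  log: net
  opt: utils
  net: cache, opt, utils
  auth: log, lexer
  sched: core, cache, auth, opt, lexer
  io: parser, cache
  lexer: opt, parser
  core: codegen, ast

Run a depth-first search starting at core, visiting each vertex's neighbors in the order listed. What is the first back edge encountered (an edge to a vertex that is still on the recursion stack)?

log->net

DFS from core (visiting each vertex's neighbors in the order listed); mark gray on enter, black on exit:
core gray
  codegen gray
    net gray
      cache gray
        log gray
          log→net: net is gray → back edge
First back edge: log → net.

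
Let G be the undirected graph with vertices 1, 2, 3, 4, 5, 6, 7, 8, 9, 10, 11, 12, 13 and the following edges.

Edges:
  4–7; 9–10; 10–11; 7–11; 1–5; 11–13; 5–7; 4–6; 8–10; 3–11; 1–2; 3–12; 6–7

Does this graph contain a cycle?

DFS, tracking each vertex's parent; an edge to a visited non-parent vertex closes a cycle.
Start from 9:
visit 9 (parent –)
  visit 10 (parent 9)
    visit 11 (parent 10)
      11–10: parent, skip
      visit 13 (parent 11)
        13–11: parent, skip
      visit 7 (parent 11)
        visit 4 (parent 7)
          4–7: parent, skip
          visit 6 (parent 4)
            6–4: parent, skip
            6–7: 7 visited and ≠ parent → cycle
Cycle: 7 – 4 – 6 – 7.

Yes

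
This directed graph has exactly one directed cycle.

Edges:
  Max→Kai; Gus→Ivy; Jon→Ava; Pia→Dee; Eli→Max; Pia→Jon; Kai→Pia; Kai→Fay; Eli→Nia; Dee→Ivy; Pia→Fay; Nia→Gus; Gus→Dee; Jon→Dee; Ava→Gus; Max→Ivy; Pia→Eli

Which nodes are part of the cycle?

DFS with gray/black marking from Kai:
Kai gray
  Pia gray
    Dee gray
      Ivy gray
      Ivy black
    Dee black
    Eli gray
      Nia gray
        Gus gray
          Gus→Ivy: Ivy black — skip
          Gus→Dee: Dee black — skip
        Gus black
      Nia black
      Max gray
        Max→Ivy: Ivy black — skip
        Max→Kai: Kai is gray → back edge
Back edge closes the cycle Kai → Pia → Eli → Max → Kai; its vertices are {Eli, Kai, Max, Pia}.

Eli, Kai, Max, Pia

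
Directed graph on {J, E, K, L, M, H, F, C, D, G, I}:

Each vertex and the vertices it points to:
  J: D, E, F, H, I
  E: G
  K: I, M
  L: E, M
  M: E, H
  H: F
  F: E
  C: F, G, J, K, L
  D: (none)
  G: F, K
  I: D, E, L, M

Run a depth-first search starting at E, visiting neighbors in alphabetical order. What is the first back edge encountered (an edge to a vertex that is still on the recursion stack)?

F→E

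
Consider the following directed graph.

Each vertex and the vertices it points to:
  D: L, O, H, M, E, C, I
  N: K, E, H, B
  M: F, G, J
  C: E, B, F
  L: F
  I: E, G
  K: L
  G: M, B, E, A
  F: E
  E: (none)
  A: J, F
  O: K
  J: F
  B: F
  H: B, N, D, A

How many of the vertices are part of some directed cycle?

5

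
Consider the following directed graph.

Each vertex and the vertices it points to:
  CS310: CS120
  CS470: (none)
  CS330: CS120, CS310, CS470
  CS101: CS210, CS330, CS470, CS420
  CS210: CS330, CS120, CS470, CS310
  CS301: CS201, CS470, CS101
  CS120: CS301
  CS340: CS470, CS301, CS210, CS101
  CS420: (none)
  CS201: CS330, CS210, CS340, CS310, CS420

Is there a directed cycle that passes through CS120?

Yes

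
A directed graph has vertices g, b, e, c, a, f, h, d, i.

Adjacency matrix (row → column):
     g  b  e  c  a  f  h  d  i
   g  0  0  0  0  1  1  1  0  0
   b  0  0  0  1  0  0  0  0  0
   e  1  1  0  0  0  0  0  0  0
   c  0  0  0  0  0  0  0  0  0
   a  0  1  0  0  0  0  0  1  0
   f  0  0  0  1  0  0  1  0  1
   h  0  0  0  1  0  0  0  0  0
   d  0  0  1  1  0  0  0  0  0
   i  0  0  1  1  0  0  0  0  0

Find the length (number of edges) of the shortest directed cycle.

4

For each vertex v, BFS finds the shortest path from v back to v.
The shortest such closed walk is e → g → f → i → e, length 4.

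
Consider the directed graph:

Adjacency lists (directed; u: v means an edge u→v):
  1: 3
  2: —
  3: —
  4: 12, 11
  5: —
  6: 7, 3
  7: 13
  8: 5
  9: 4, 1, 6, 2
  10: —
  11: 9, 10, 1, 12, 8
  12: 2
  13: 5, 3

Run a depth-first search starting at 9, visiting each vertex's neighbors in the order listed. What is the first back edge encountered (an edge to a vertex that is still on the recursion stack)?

11→9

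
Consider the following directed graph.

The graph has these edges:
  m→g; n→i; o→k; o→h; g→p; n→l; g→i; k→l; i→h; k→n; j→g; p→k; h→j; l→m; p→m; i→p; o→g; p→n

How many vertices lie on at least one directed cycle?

A vertex is on a directed cycle iff it belongs to a strongly connected component of size ≥ 2 (or has a self-loop).
The vertices on cycles are {g, h, i, j, k, l, m, n, p} — 9 in total.

9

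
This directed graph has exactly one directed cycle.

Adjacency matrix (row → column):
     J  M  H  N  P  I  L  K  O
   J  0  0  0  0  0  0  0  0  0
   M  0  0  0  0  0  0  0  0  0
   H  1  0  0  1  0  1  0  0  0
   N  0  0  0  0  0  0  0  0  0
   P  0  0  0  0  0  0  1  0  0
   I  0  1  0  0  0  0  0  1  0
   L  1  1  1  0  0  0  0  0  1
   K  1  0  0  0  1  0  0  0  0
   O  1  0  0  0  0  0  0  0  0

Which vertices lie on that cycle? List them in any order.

DFS with gray/black marking from L:
L gray
  H gray
    J gray
    J black
    N gray
    N black
    I gray
      K gray
        K→J: J black — skip
        P gray
          P→L: L is gray → back edge
Back edge closes the cycle L → H → I → K → P → L; its vertices are {H, I, K, L, P}.

H, I, K, L, P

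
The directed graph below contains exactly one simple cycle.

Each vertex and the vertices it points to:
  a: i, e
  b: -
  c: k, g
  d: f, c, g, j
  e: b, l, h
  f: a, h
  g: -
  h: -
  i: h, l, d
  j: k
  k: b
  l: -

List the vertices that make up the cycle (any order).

a, d, f, i

DFS with gray/black marking from a:
a gray
  i gray
    h gray
    h black
    l gray
    l black
    d gray
      f gray
        f→a: a is gray → back edge
Back edge closes the cycle a → i → d → f → a; its vertices are {a, d, f, i}.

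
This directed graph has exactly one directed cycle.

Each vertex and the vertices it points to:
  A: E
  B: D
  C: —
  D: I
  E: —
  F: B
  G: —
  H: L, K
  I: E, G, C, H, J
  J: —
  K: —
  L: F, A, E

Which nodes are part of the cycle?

B, D, F, H, I, L

DFS with gray/black marking from I:
I gray
  E gray
  E black
  G gray
  G black
  C gray
  C black
  H gray
    L gray
      F gray
        B gray
          D gray
            D→I: I is gray → back edge
Back edge closes the cycle I → H → L → F → B → D → I; its vertices are {B, D, F, H, I, L}.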